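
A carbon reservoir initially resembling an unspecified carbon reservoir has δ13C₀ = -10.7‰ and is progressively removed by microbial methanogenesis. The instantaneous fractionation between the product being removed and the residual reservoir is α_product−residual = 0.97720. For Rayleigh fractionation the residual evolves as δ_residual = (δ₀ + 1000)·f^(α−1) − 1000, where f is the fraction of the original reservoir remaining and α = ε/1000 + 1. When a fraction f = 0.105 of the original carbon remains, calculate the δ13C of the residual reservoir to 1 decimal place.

41.5‰

Rayleigh residual: δ_res = (δ₀ + 1000)·f^(α−1) − 1000
α − 1 = -0.02280
f^(α−1) = 0.105^(-0.02280) = 1.052730
δ_res = (-10.7 + 1000) × 1.052730 − 1000 = 1041.466 − 1000 = 41.47‰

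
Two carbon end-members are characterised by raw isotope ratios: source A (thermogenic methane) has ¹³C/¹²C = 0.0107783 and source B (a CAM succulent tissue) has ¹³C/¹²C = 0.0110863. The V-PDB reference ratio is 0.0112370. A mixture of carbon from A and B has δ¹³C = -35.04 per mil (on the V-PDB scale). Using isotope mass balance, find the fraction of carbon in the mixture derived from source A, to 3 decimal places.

δ_A = (0.0107783/0.0112370 − 1)×1000 = (0.959179 − 1)×1000 = -40.821 per mil
δ_B = (0.0110863/0.0112370 − 1)×1000 = (0.986589 − 1)×1000 = -13.411 per mil
f_A = (δ_mix − δ_B)/(δ_A − δ_B) = (-35.04 − (-13.411))/(-40.821 − (-13.411))
f_A = -21.629 / -27.409 = 0.7891

0.789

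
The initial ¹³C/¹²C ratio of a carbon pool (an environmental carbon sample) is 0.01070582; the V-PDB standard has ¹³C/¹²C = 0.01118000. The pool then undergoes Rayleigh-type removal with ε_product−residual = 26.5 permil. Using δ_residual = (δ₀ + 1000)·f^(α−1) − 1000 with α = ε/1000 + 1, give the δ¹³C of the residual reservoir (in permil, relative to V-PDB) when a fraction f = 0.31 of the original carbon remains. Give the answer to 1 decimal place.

-71.7 permil

δ₀ = (0.01070582/0.01118000 − 1)×1000 = (0.957587 − 1)×1000 = -42.413 permil
α − 1 = ε/1000 = 0.0265
f^(α−1) = 0.31^(0.0265) = 0.969440
δ_res = (-42.413 + 1000) × 0.969440 − 1000 = 928.323 − 1000 = -71.68 permil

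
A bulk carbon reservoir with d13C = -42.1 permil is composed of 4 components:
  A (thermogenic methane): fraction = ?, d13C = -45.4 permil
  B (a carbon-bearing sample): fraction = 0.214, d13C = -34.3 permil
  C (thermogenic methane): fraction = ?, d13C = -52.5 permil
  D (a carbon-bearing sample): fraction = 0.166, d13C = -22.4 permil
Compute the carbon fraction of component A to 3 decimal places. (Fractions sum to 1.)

Let f_A and f_C be the unknown fractions; fractions sum to 1 so f_A + f_C = 0.620.
Mass balance: Σ fᵢ·δᵢ = δ_bulk ⇒ f_A·(-45.4) + f_C·(-52.5) = -42.1 − (-11.059) = -31.041
Substitute f_C = 0.620 − f_A:
f_A·(-45.4 − -52.5) = -31.041 − 0.620×(-52.5) = 1.509
f_A = 1.509 / 7.1 = 0.2125

0.212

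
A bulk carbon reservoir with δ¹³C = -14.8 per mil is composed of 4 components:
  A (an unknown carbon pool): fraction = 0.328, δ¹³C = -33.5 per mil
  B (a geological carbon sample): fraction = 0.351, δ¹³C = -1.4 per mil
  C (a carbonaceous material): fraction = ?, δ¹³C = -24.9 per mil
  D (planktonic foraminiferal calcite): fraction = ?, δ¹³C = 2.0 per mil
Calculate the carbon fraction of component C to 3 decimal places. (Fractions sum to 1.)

Let f_C and f_D be the unknown fractions; fractions sum to 1 so f_C + f_D = 0.321.
Mass balance: Σ fᵢ·δᵢ = δ_bulk ⇒ f_C·(-24.9) + f_D·(2.0) = -14.8 − (-11.479) = -3.321
Substitute f_D = 0.321 − f_C:
f_C·(-24.9 − 2.0) = -3.321 − 0.321×(2.0) = -3.963
f_C = -3.963 / -26.9 = 0.1473

0.147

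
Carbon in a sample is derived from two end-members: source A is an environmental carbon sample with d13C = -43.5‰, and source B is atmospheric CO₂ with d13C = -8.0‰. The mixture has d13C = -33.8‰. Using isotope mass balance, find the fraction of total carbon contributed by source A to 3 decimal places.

0.727

δ_mix = f_A·δ_A + (1 − f_A)·δ_B  ⇒  f_A = (δ_mix − δ_B)/(δ_A − δ_B)
f_A = (-33.8 − (-8.0)) / (-43.5 − (-8.0))
f_A = -25.8 / -35.5 = 0.7268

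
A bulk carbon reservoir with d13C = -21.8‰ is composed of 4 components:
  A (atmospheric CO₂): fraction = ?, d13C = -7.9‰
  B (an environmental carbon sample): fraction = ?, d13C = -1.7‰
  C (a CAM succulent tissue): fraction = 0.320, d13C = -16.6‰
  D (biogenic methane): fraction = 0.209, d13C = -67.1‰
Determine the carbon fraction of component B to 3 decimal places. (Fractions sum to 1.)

0.203

Let f_B and f_A be the unknown fractions; fractions sum to 1 so f_B + f_A = 0.471.
Mass balance: Σ fᵢ·δᵢ = δ_bulk ⇒ f_B·(-1.7) + f_A·(-7.9) = -21.8 − (-19.336) = -2.464
Substitute f_A = 0.471 − f_B:
f_B·(-1.7 − -7.9) = -2.464 − 0.471×(-7.9) = 1.257
f_B = 1.257 / 6.2 = 0.2027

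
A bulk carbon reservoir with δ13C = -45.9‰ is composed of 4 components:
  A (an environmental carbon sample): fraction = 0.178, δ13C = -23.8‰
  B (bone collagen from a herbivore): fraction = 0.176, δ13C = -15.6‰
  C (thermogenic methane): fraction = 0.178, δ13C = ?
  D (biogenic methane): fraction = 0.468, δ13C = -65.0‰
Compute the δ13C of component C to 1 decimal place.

-47.7‰

Isotope mass balance: δ_bulk = Σ fᵢ·δᵢ.
-45.9 = 0.178×(-23.8) + 0.176×(-15.6) + 0.178×δ_C + 0.468×(-65.0)
0.178·δ_C = -45.9 − (-37.402) = -8.498
δ_C = -8.498 / 0.178 = -47.74‰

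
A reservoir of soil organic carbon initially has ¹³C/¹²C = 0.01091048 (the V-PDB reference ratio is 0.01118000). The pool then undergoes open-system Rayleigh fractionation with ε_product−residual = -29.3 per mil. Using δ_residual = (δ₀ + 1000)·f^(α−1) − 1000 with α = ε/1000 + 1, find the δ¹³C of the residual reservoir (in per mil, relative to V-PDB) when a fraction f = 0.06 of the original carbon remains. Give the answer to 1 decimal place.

59.7 per mil

δ₀ = (0.01091048/0.01118000 − 1)×1000 = (0.975893 − 1)×1000 = -24.107 per mil
α − 1 = ε/1000 = -0.0293
f^(α−1) = 0.06^(-0.0293) = 1.085926
δ_res = (-24.107 + 1000) × 1.085926 − 1000 = 1059.747 − 1000 = 59.75 per mil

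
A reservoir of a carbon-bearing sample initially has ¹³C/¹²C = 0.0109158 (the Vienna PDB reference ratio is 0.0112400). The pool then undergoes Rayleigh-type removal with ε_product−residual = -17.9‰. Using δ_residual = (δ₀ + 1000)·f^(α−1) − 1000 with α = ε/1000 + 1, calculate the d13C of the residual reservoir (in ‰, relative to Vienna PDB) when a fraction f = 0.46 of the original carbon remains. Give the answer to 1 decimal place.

δ₀ = (0.0109158/0.0112400 − 1)×1000 = (0.971157 − 1)×1000 = -28.843‰
α − 1 = ε/1000 = -0.0179
f^(α−1) = 0.46^(-0.0179) = 1.013997
δ_res = (-28.843 + 1000) × 1.013997 − 1000 = 984.750 − 1000 = -15.25‰

-15.3‰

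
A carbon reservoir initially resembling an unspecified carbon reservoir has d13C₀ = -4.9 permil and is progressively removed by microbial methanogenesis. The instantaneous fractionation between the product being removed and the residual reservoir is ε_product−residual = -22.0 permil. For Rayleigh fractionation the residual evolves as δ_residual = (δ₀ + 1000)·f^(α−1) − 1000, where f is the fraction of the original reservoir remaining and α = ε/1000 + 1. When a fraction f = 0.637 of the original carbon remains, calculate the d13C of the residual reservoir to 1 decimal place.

Rayleigh residual: δ_res = (δ₀ + 1000)·f^(α−1) − 1000
α = ε/1000 + 1 = 0.97800, so α − 1 = -0.02200
f^(α−1) = 0.637^(-0.02200) = 1.009971
δ_res = (-4.9 + 1000) × 1.009971 − 1000 = 1005.022 − 1000 = 5.02 permil

5.0 permil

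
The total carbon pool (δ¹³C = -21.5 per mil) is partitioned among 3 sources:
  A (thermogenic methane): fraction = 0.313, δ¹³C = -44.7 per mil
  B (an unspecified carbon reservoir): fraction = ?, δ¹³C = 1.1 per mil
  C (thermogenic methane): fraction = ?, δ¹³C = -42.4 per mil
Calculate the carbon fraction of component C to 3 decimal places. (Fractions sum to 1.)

Let f_C and f_B be the unknown fractions; fractions sum to 1 so f_C + f_B = 0.687.
Mass balance: Σ fᵢ·δᵢ = δ_bulk ⇒ f_C·(-42.4) + f_B·(1.1) = -21.5 − (-13.991) = -7.509
Substitute f_B = 0.687 − f_C:
f_C·(-42.4 − 1.1) = -7.509 − 0.687×(1.1) = -8.265
f_C = -8.265 / -43.5 = 0.1900

0.190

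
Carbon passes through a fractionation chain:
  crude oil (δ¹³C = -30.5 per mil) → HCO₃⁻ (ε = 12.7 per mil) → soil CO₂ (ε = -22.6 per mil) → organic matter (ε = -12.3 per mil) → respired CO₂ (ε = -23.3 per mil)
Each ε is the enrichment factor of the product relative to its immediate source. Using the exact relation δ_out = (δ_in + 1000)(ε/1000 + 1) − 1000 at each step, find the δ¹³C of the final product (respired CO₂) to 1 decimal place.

-74.3 per mil

step 1: δ = (-30.50 + 1000)·(12.7/1000 + 1) − 1000 = -18.19 per mil
step 2: δ = (-18.19 + 1000)·(-22.6/1000 + 1) − 1000 = -40.38 per mil
step 3: δ = (-40.38 + 1000)·(-12.3/1000 + 1) − 1000 = -52.18 per mil
step 4: δ = (-52.18 + 1000)·(-23.3/1000 + 1) − 1000 = -74.26 per mil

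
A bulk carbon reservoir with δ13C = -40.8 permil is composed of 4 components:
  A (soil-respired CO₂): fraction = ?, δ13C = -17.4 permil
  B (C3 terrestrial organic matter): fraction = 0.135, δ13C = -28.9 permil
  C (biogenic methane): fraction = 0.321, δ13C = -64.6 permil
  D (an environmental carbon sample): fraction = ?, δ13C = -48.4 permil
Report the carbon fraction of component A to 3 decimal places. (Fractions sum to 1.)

Let f_A and f_D be the unknown fractions; fractions sum to 1 so f_A + f_D = 0.544.
Mass balance: Σ fᵢ·δᵢ = δ_bulk ⇒ f_A·(-17.4) + f_D·(-48.4) = -40.8 − (-24.638) = -16.162
Substitute f_D = 0.544 − f_A:
f_A·(-17.4 − -48.4) = -16.162 − 0.544×(-48.4) = 10.168
f_A = 10.168 / 31.0 = 0.3280

0.328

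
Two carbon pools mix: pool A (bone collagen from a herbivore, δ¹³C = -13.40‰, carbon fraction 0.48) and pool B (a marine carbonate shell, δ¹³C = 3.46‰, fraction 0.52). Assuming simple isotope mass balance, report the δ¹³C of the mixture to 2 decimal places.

δ_mix = f_A·δ_A + f_B·δ_B
δ_mix = 0.48 × (-13.40) + 0.52 × (3.46)
δ_mix = -6.432 + 1.799 = -4.633‰

-4.63‰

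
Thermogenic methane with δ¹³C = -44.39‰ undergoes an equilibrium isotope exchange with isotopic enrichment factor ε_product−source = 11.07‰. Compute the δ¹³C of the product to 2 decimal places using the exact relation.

-33.81‰

To first order, δ_product ≈ δ_source + ε = -33.32‰.
Exactly, δ_product = (δ_source + 1000)·(ε/1000 + 1) − 1000.
δ_product = (-44.39 + 1000) × (11.07/1000 + 1) − 1000
δ_product = -33.811‰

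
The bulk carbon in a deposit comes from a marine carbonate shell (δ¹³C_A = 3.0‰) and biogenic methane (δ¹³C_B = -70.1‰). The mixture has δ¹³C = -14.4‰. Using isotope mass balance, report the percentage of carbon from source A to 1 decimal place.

δ_mix = f_A·δ_A + (1 − f_A)·δ_B  ⇒  f_A = (δ_mix − δ_B)/(δ_A − δ_B)
f_A = (-14.4 − (-70.1)) / (3.0 − (-70.1))
f_A = 55.7 / 73.1 = 0.7620

76.2%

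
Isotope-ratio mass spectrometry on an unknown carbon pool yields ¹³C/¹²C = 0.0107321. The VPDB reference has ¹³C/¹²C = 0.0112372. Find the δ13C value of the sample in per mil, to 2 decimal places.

δ13C = (R_sample / R_standard − 1) × 1000
R_sample / R_standard = 0.0107321 / 0.0112372 = 0.955051
δ13C = (0.955051 − 1) × 1000 = -44.949 per mil

-44.95 per mil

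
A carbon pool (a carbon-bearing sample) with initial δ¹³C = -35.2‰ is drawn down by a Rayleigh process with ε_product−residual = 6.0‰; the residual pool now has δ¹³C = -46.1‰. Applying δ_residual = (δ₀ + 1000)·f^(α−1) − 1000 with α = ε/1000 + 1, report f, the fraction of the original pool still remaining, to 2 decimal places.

α − 1 = ε/1000 = 0.0060
(δ_res + 1000)/(δ₀ + 1000) = (-46.1 + 1000)/(-35.2 + 1000) = 953.9/964.8 = 0.988702
f = 0.988702^(1/0.0060) = exp(ln(0.988702)/0.0060) = exp(-0.01136/0.0060)
f = exp(-1.8937) = 0.1505

0.15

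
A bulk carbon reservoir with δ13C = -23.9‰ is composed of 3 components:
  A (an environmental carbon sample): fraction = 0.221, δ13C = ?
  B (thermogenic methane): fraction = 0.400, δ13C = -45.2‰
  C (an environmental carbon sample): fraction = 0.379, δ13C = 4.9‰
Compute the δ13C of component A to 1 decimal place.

Isotope mass balance: δ_bulk = Σ fᵢ·δᵢ.
-23.9 = 0.221×δ_A + 0.400×(-45.2) + 0.379×(4.9)
0.221·δ_A = -23.9 − (-16.223) = -7.677
δ_A = -7.677 / 0.221 = -34.74‰

-34.7‰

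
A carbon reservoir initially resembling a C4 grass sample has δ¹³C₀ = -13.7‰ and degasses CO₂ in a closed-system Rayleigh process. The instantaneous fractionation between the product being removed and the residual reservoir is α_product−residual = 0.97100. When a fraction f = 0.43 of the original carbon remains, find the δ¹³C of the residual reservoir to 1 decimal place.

Rayleigh residual: δ_res = (δ₀ + 1000)·f^(α−1) − 1000
α − 1 = -0.02900
f^(α−1) = 0.43^(-0.02900) = 1.024777
δ_res = (-13.7 + 1000) × 1.024777 − 1000 = 1010.738 − 1000 = 10.74‰

10.7‰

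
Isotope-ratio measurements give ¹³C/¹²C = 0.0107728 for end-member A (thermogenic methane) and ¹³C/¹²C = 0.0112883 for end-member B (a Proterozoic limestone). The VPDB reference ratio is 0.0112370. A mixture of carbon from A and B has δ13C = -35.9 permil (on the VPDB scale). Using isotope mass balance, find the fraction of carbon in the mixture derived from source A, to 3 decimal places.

δ_A = (0.0107728/0.0112370 − 1)×1000 = (0.958690 − 1)×1000 = -41.310 permil
δ_B = (0.0112883/0.0112370 − 1)×1000 = (1.004565 − 1)×1000 = 4.565 permil
f_A = (δ_mix − δ_B)/(δ_A − δ_B) = (-35.9 − (4.565))/(-41.310 − (4.565))
f_A = -40.465 / -45.875 = 0.8821

0.882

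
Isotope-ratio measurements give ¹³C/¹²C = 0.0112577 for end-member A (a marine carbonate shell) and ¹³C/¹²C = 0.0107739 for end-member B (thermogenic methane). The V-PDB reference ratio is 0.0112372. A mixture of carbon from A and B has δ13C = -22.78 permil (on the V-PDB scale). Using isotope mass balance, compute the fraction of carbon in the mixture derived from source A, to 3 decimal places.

0.429

δ_A = (0.0112577/0.0112372 − 1)×1000 = (1.001824 − 1)×1000 = 1.824 permil
δ_B = (0.0107739/0.0112372 − 1)×1000 = (0.958771 − 1)×1000 = -41.229 permil
f_A = (δ_mix − δ_B)/(δ_A − δ_B) = (-22.78 − (-41.229))/(1.824 − (-41.229))
f_A = 18.449 / 43.053 = 0.4285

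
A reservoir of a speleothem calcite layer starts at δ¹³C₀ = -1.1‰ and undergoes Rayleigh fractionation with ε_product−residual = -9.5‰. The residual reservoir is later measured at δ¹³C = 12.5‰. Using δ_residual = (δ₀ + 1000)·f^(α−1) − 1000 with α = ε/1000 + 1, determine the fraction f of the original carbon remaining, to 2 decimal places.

α − 1 = ε/1000 = -0.0095
(δ_res + 1000)/(δ₀ + 1000) = (12.5 + 1000)/(-1.1 + 1000) = 1012.5/998.9 = 1.013615
f = 1.013615^(1/-0.0095) = exp(ln(1.013615)/-0.0095) = exp(0.01352/-0.0095)
f = exp(-1.4235) = 0.2409

0.24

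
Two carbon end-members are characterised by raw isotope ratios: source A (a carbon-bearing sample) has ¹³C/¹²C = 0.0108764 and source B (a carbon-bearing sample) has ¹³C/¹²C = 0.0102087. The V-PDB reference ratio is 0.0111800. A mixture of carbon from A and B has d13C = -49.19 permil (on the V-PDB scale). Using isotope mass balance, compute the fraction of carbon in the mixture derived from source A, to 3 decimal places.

δ_A = (0.0108764/0.0111800 − 1)×1000 = (0.972844 − 1)×1000 = -27.156 permil
δ_B = (0.0102087/0.0111800 − 1)×1000 = (0.913122 − 1)×1000 = -86.878 permil
f_A = (δ_mix − δ_B)/(δ_A − δ_B) = (-49.19 − (-86.878))/(-27.156 − (-86.878))
f_A = 37.688 / 59.723 = 0.6311

0.631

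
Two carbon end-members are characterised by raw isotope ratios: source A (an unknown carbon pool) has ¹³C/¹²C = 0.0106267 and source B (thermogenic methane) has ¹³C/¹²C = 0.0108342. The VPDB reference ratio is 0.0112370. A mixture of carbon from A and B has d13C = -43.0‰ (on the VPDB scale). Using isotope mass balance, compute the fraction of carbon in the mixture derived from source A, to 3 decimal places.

δ_A = (0.0106267/0.0112370 − 1)×1000 = (0.945688 − 1)×1000 = -54.312‰
δ_B = (0.0108342/0.0112370 − 1)×1000 = (0.964154 − 1)×1000 = -35.846‰
f_A = (δ_mix − δ_B)/(δ_A − δ_B) = (-43.0 − (-35.846))/(-54.312 − (-35.846))
f_A = -7.154 / -18.466 = 0.3874

0.387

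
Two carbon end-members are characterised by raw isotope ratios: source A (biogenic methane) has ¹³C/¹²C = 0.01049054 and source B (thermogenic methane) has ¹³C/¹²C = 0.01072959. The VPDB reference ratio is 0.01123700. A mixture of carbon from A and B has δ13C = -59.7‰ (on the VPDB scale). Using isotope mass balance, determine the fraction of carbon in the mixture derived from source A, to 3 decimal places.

δ_A = (0.01049054/0.01123700 − 1)×1000 = (0.933571 − 1)×1000 = -66.429‰
δ_B = (0.01072959/0.01123700 − 1)×1000 = (0.954845 − 1)×1000 = -45.155‰
f_A = (δ_mix − δ_B)/(δ_A − δ_B) = (-59.7 − (-45.155))/(-66.429 − (-45.155))
f_A = -14.545 / -21.273 = 0.6837

0.684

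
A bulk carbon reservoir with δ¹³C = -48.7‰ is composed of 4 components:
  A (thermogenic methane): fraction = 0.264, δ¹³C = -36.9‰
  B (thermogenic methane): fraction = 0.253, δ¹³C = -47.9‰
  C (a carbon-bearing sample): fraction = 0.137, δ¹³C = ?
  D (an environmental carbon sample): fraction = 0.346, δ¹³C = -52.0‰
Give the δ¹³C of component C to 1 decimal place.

-64.6‰

Isotope mass balance: δ_bulk = Σ fᵢ·δᵢ.
-48.7 = 0.264×(-36.9) + 0.253×(-47.9) + 0.137×δ_C + 0.346×(-52.0)
0.137·δ_C = -48.7 − (-39.852) = -8.848
δ_C = -8.848 / 0.137 = -64.58‰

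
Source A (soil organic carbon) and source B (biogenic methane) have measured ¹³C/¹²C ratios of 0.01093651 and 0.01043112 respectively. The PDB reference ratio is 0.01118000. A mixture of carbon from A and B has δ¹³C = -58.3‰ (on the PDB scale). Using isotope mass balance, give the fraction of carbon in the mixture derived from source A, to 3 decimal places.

0.192

δ_A = (0.01093651/0.01118000 − 1)×1000 = (0.978221 − 1)×1000 = -21.779‰
δ_B = (0.01043112/0.01118000 − 1)×1000 = (0.933016 − 1)×1000 = -66.984‰
f_A = (δ_mix − δ_B)/(δ_A − δ_B) = (-58.3 − (-66.984))/(-21.779 − (-66.984))
f_A = 8.684 / 45.205 = 0.1921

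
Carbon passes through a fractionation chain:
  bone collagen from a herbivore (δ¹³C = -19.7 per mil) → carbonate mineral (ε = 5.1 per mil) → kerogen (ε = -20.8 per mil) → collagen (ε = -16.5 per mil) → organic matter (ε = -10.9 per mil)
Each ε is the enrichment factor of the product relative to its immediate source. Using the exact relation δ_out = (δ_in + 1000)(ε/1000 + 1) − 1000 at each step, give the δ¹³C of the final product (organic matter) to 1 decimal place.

-61.5 per mil

step 1: δ = (-19.70 + 1000)·(5.1/1000 + 1) − 1000 = -14.70 per mil
step 2: δ = (-14.70 + 1000)·(-20.8/1000 + 1) − 1000 = -35.19 per mil
step 3: δ = (-35.19 + 1000)·(-16.5/1000 + 1) − 1000 = -51.11 per mil
step 4: δ = (-51.11 + 1000)·(-10.9/1000 + 1) − 1000 = -61.46 per mil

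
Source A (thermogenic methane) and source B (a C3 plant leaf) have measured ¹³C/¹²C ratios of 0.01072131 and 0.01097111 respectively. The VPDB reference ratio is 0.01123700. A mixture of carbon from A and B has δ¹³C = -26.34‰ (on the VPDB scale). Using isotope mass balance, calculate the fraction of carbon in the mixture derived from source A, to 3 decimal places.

δ_A = (0.01072131/0.01123700 − 1)×1000 = (0.954108 − 1)×1000 = -45.892‰
δ_B = (0.01097111/0.01123700 − 1)×1000 = (0.976338 − 1)×1000 = -23.662‰
f_A = (δ_mix − δ_B)/(δ_A − δ_B) = (-26.34 − (-23.662))/(-45.892 − (-23.662))
f_A = -2.678 / -22.230 = 0.1205

0.120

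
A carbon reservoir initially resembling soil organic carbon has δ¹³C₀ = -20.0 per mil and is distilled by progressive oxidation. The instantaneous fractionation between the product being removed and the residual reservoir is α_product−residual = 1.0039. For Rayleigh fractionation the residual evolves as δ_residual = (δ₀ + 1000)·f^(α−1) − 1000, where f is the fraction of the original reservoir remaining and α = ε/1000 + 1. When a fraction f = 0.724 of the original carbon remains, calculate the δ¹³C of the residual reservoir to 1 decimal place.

Rayleigh residual: δ_res = (δ₀ + 1000)·f^(α−1) − 1000
α − 1 = 0.00390
f^(α−1) = 0.724^(0.00390) = 0.998741
δ_res = (-20.0 + 1000) × 0.998741 − 1000 = 978.766 − 1000 = -21.23 per mil

-21.2 per mil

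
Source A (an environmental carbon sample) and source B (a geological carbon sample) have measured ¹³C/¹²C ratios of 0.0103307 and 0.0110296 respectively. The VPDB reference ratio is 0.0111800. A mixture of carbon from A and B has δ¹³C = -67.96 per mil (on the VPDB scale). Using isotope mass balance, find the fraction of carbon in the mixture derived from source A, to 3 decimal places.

δ_A = (0.0103307/0.0111800 − 1)×1000 = (0.924034 − 1)×1000 = -75.966 per mil
δ_B = (0.0110296/0.0111800 − 1)×1000 = (0.986547 − 1)×1000 = -13.453 per mil
f_A = (δ_mix − δ_B)/(δ_A − δ_B) = (-67.96 − (-13.453))/(-75.966 − (-13.453))
f_A = -54.507 / -62.513 = 0.8719

0.872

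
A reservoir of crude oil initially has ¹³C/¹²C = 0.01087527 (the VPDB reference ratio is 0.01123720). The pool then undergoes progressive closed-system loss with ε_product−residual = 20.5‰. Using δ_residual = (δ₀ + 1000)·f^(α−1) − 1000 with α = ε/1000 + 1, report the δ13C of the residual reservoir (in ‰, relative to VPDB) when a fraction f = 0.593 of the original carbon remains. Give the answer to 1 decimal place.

-42.5‰

δ₀ = (0.01087527/0.01123720 − 1)×1000 = (0.967792 − 1)×1000 = -32.208‰
α − 1 = ε/1000 = 0.0205
f^(α−1) = 0.593^(0.0205) = 0.989345
δ_res = (-32.208 + 1000) × 0.989345 − 1000 = 957.480 − 1000 = -42.52‰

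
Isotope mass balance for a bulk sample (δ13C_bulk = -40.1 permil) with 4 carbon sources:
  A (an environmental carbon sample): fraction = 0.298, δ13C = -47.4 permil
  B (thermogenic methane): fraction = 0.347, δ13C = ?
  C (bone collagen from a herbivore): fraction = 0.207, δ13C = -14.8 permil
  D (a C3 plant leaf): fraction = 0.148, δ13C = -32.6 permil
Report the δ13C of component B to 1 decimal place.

Isotope mass balance: δ_bulk = Σ fᵢ·δᵢ.
-40.1 = 0.298×(-47.4) + 0.347×δ_B + 0.207×(-14.8) + 0.148×(-32.6)
0.347·δ_B = -40.1 − (-22.014) = -18.086
δ_B = -18.086 / 0.347 = -52.12 permil

-52.1 permil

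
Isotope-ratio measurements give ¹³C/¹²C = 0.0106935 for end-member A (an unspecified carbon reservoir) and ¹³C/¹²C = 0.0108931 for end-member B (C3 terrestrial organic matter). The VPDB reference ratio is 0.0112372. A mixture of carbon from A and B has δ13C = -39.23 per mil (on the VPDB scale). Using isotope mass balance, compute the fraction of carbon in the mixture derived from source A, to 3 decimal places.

0.485

δ_A = (0.0106935/0.0112372 − 1)×1000 = (0.951616 − 1)×1000 = -48.384 per mil
δ_B = (0.0108931/0.0112372 − 1)×1000 = (0.969378 − 1)×1000 = -30.622 per mil
f_A = (δ_mix − δ_B)/(δ_A − δ_B) = (-39.23 − (-30.622))/(-48.384 − (-30.622))
f_A = -8.608 / -17.762 = 0.4846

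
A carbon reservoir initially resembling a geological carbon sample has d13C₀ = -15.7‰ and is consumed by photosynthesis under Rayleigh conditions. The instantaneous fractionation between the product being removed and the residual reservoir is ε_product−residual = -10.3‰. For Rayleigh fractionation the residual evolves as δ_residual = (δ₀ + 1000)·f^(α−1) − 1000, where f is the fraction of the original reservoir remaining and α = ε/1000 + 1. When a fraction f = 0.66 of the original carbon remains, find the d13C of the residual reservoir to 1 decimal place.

-11.5‰

Rayleigh residual: δ_res = (δ₀ + 1000)·f^(α−1) − 1000
α = ε/1000 + 1 = 0.98970, so α − 1 = -0.01030
f^(α−1) = 0.66^(-0.01030) = 1.004289
δ_res = (-15.7 + 1000) × 1.004289 − 1000 = 988.522 − 1000 = -11.48‰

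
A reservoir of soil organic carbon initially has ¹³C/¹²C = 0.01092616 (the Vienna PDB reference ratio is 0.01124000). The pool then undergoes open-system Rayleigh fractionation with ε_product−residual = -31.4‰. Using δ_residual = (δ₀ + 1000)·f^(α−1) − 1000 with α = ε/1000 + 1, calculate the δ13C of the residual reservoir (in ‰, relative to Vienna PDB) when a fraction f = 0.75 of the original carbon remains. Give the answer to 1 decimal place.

δ₀ = (0.01092616/0.01124000 − 1)×1000 = (0.972078 − 1)×1000 = -27.922‰
α − 1 = ε/1000 = -0.0314
f^(α−1) = 0.75^(-0.0314) = 1.009074
δ_res = (-27.922 + 1000) × 1.009074 − 1000 = 980.899 − 1000 = -19.10‰

-19.1‰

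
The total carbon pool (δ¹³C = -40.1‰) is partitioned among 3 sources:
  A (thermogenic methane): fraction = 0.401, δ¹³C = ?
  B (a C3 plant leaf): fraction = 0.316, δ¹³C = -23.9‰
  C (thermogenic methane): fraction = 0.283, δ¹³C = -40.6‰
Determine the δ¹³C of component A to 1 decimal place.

-52.5‰

Isotope mass balance: δ_bulk = Σ fᵢ·δᵢ.
-40.1 = 0.401×δ_A + 0.316×(-23.9) + 0.283×(-40.6)
0.401·δ_A = -40.1 − (-19.042) = -21.058
δ_A = -21.058 / 0.401 = -52.51‰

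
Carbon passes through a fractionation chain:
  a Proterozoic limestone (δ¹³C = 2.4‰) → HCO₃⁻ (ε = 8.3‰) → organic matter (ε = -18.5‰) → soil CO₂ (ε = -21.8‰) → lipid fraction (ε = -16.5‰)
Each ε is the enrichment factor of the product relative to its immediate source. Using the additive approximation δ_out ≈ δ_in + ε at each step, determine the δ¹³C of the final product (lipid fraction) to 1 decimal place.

-46.1‰

step 1: δ ≈ 2.4 + (8.3) = 10.7‰
step 2: δ ≈ 10.7 + (-18.5) = -7.8‰
step 3: δ ≈ -7.8 + (-21.8) = -29.6‰
step 4: δ ≈ -29.6 + (-16.5) = -46.1‰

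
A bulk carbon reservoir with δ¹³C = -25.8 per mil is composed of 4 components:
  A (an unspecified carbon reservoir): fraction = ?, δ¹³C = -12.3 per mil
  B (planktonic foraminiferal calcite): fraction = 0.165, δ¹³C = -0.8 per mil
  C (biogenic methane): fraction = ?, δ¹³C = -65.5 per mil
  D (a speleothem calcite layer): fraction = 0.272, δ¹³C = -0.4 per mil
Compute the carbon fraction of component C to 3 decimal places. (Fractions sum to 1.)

0.350

Let f_C and f_A be the unknown fractions; fractions sum to 1 so f_C + f_A = 0.563.
Mass balance: Σ fᵢ·δᵢ = δ_bulk ⇒ f_C·(-65.5) + f_A·(-12.3) = -25.8 − (-0.241) = -25.559
Substitute f_A = 0.563 − f_C:
f_C·(-65.5 − -12.3) = -25.559 − 0.563×(-12.3) = -18.634
f_C = -18.634 / -53.2 = 0.3503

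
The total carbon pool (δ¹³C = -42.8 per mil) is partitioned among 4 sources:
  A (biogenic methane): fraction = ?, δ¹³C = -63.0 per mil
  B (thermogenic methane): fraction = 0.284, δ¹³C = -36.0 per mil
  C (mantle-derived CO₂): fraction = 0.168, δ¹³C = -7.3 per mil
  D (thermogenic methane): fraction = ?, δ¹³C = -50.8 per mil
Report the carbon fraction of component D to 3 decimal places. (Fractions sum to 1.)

Let f_D and f_A be the unknown fractions; fractions sum to 1 so f_D + f_A = 0.548.
Mass balance: Σ fᵢ·δᵢ = δ_bulk ⇒ f_D·(-50.8) + f_A·(-63.0) = -42.8 − (-11.450) = -31.350
Substitute f_A = 0.548 − f_D:
f_D·(-50.8 − -63.0) = -31.350 − 0.548×(-63.0) = 3.174
f_D = 3.174 / 12.2 = 0.2602

0.260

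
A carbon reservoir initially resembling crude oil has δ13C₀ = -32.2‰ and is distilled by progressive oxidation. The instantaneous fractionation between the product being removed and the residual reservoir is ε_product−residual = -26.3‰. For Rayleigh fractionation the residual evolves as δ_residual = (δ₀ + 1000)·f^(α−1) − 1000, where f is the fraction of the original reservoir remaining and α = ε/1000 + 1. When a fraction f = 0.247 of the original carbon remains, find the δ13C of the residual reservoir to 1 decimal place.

Rayleigh residual: δ_res = (δ₀ + 1000)·f^(α−1) − 1000
α = ε/1000 + 1 = 0.97370, so α − 1 = -0.02630
f^(α−1) = 0.247^(-0.02630) = 1.037462
δ_res = (-32.2 + 1000) × 1.037462 − 1000 = 1004.055 − 1000 = 4.06‰

4.1‰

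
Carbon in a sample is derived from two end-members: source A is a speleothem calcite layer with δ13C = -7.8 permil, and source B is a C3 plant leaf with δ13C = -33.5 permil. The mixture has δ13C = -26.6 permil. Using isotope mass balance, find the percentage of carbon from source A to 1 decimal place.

δ_mix = f_A·δ_A + (1 − f_A)·δ_B  ⇒  f_A = (δ_mix − δ_B)/(δ_A − δ_B)
f_A = (-26.6 − (-33.5)) / (-7.8 − (-33.5))
f_A = 6.9 / 25.7 = 0.2685

26.8%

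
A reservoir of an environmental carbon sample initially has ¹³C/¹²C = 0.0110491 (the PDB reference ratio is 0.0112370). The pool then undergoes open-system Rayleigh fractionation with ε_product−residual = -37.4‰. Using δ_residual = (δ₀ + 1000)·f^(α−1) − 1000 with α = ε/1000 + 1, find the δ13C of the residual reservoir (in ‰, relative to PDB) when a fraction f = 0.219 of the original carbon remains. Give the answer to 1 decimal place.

40.7‰

δ₀ = (0.0110491/0.0112370 − 1)×1000 = (0.983278 − 1)×1000 = -16.722‰
α − 1 = ε/1000 = -0.0374
f^(α−1) = 0.219^(-0.0374) = 1.058443
δ_res = (-16.722 + 1000) × 1.058443 − 1000 = 1040.744 − 1000 = 40.74‰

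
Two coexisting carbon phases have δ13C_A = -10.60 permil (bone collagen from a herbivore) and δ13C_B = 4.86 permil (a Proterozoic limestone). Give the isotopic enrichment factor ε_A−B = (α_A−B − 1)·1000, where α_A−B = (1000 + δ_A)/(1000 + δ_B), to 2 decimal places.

α_A−B = (1000 + -10.60) / (1000 + 4.86) = 989.40 / 1004.86 = 0.984615
ε_A−B = (0.984615 − 1) × 1000 = -15.385 permil
(The approximation ε ≈ δ_A − δ_B would give -15.46 permil.)

-15.39 permil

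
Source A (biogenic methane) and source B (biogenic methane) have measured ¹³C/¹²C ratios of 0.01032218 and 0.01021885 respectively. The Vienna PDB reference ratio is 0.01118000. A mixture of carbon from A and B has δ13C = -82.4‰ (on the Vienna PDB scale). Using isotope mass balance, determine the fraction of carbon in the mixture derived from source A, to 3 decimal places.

0.386

δ_A = (0.01032218/0.01118000 − 1)×1000 = (0.923272 − 1)×1000 = -76.728‰
δ_B = (0.01021885/0.01118000 − 1)×1000 = (0.914030 − 1)×1000 = -85.970‰
f_A = (δ_mix − δ_B)/(δ_A − δ_B) = (-82.4 − (-85.970))/(-76.728 − (-85.970))
f_A = 3.570 / 9.242 = 0.3863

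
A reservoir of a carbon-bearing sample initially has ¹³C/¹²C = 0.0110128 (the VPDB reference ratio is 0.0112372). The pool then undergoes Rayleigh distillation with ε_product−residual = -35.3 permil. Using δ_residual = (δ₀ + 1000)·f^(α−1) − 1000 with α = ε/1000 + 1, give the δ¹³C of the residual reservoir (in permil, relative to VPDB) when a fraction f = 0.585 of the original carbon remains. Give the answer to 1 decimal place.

δ₀ = (0.0110128/0.0112372 − 1)×1000 = (0.980031 − 1)×1000 = -19.969 permil
α − 1 = ε/1000 = -0.0353
f^(α−1) = 0.585^(-0.0353) = 1.019106
δ_res = (-19.969 + 1000) × 1.019106 − 1000 = 998.755 − 1000 = -1.24 permil

-1.2 permil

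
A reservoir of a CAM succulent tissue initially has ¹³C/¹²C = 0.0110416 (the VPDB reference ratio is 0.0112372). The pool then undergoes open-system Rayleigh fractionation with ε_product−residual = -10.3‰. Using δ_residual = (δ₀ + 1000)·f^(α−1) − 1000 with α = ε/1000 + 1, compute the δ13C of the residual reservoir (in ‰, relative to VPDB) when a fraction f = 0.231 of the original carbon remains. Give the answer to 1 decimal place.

-2.5‰

δ₀ = (0.0110416/0.0112372 − 1)×1000 = (0.982594 − 1)×1000 = -17.406‰
α − 1 = ε/1000 = -0.0103
f^(α−1) = 0.231^(-0.0103) = 1.015207
δ_res = (-17.406 + 1000) × 1.015207 − 1000 = 997.536 − 1000 = -2.46‰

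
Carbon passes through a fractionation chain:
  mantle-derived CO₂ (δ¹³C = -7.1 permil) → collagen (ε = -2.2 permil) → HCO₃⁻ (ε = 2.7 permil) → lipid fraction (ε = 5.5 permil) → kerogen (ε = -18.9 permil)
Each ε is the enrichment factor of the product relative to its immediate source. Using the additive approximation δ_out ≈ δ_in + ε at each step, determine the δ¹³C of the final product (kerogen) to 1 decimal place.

-20.0 permil

step 1: δ ≈ -7.1 + (-2.2) = -9.3 permil
step 2: δ ≈ -9.3 + (2.7) = -6.6 permil
step 3: δ ≈ -6.6 + (5.5) = -1.1 permil
step 4: δ ≈ -1.1 + (-18.9) = -20.0 permil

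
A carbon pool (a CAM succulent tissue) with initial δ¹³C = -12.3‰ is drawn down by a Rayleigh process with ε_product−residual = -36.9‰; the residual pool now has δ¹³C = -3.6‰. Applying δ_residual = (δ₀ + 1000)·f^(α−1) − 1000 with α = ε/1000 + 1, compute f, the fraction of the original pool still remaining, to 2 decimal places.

α − 1 = ε/1000 = -0.0369
(δ_res + 1000)/(δ₀ + 1000) = (-3.6 + 1000)/(-12.3 + 1000) = 996.4/987.7 = 1.008808
f = 1.008808^(1/-0.0369) = exp(ln(1.008808)/-0.0369) = exp(0.00877/-0.0369)
f = exp(-0.2377) = 0.7885

0.79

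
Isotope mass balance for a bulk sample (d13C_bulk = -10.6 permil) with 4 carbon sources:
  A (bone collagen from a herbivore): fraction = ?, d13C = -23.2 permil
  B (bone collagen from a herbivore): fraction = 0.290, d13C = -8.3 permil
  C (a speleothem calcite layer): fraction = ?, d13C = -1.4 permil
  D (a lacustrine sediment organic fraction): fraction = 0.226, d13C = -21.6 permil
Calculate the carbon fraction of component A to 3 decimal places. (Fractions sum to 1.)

0.121

Let f_A and f_C be the unknown fractions; fractions sum to 1 so f_A + f_C = 0.484.
Mass balance: Σ fᵢ·δᵢ = δ_bulk ⇒ f_A·(-23.2) + f_C·(-1.4) = -10.6 − (-7.289) = -3.311
Substitute f_C = 0.484 − f_A:
f_A·(-23.2 − -1.4) = -3.311 − 0.484×(-1.4) = -2.634
f_A = -2.634 / -21.8 = 0.1208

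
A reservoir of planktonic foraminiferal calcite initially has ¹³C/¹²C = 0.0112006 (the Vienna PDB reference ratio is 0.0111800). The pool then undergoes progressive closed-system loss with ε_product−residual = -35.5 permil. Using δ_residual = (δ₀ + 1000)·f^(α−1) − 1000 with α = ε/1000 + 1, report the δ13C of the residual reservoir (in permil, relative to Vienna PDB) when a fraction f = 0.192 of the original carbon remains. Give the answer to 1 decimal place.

δ₀ = (0.0112006/0.0111800 − 1)×1000 = (1.001843 − 1)×1000 = 1.843 permil
α − 1 = ε/1000 = -0.0355
f^(α−1) = 0.192^(-0.0355) = 1.060334
δ_res = (1.843 + 1000) × 1.060334 − 1000 = 1062.288 − 1000 = 62.29 permil

62.3 permil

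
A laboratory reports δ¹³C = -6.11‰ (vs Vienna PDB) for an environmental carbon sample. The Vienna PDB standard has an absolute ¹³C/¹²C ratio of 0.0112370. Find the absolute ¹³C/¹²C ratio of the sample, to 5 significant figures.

0.011168

R_sample = R_standard × (δ¹³C/1000 + 1)
R_sample = 0.0112370 × (-6.11/1000 + 1) = 0.0112370 × 0.993890
R_sample = 0.0111683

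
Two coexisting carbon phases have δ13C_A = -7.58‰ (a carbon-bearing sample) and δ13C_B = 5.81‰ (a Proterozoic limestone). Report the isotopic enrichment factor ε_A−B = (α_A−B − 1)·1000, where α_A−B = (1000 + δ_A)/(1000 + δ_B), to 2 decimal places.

α_A−B = (1000 + -7.58) / (1000 + 5.81) = 992.42 / 1005.81 = 0.986687
ε_A−B = (0.986687 − 1) × 1000 = -13.313‰
(The approximation ε ≈ δ_A − δ_B would give -13.39‰.)

-13.31‰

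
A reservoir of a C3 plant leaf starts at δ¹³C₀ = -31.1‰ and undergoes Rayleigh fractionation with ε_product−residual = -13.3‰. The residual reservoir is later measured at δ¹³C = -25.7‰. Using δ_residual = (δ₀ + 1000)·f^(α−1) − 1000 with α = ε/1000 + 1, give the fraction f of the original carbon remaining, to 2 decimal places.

α − 1 = ε/1000 = -0.0133
(δ_res + 1000)/(δ₀ + 1000) = (-25.7 + 1000)/(-31.1 + 1000) = 974.3/968.9 = 1.005573
f = 1.005573^(1/-0.0133) = exp(ln(1.005573)/-0.0133) = exp(0.00556/-0.0133)
f = exp(-0.4179) = 0.6584

0.66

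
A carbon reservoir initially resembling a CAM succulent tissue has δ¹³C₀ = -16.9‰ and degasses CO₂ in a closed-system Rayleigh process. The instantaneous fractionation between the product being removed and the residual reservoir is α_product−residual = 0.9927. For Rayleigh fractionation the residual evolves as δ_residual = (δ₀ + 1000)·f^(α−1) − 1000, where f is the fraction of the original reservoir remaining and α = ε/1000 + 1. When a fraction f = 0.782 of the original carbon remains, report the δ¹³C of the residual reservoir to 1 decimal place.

-15.1‰

Rayleigh residual: δ_res = (δ₀ + 1000)·f^(α−1) − 1000
α − 1 = -0.00730
f^(α−1) = 0.782^(-0.00730) = 1.001797
δ_res = (-16.9 + 1000) × 1.001797 − 1000 = 984.866 − 1000 = -15.13‰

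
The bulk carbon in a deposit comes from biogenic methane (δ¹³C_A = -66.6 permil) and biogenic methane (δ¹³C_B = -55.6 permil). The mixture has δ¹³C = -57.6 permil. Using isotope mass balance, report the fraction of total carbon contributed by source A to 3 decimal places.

0.182

δ_mix = f_A·δ_A + (1 − f_A)·δ_B  ⇒  f_A = (δ_mix − δ_B)/(δ_A − δ_B)
f_A = (-57.6 − (-55.6)) / (-66.6 − (-55.6))
f_A = -2.0 / -11.0 = 0.1818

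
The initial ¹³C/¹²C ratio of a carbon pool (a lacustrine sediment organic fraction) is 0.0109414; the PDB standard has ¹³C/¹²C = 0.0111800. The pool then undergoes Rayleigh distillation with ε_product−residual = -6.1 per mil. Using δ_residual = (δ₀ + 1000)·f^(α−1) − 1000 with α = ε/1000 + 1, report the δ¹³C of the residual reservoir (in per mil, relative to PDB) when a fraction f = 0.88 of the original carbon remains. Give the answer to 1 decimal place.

-20.6 per mil

δ₀ = (0.0109414/0.0111800 − 1)×1000 = (0.978658 − 1)×1000 = -21.342 per mil
α − 1 = ε/1000 = -0.0061
f^(α−1) = 0.88^(-0.0061) = 1.000780
δ_res = (-21.342 + 1000) × 1.000780 − 1000 = 979.422 − 1000 = -20.58 per mil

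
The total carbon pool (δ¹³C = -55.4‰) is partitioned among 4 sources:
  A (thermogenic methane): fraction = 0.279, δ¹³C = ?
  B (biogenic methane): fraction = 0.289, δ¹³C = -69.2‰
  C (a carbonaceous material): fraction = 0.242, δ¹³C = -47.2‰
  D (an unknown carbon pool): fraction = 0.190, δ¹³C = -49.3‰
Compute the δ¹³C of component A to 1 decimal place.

Isotope mass balance: δ_bulk = Σ fᵢ·δᵢ.
-55.4 = 0.279×δ_A + 0.289×(-69.2) + 0.242×(-47.2) + 0.190×(-49.3)
0.279·δ_A = -55.4 − (-40.788) = -14.612
δ_A = -14.612 / 0.279 = -52.37‰

-52.4‰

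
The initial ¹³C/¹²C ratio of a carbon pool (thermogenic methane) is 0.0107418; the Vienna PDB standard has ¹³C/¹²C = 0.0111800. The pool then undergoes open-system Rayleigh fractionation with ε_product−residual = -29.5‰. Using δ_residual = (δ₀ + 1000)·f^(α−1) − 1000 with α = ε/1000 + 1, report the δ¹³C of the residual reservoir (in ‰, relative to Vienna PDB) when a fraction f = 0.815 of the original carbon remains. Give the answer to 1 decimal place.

-33.4‰

δ₀ = (0.0107418/0.0111800 − 1)×1000 = (0.960805 − 1)×1000 = -39.195‰
α − 1 = ε/1000 = -0.0295
f^(α−1) = 0.815^(-0.0295) = 1.006053
δ_res = (-39.195 + 1000) × 1.006053 − 1000 = 966.621 − 1000 = -33.38‰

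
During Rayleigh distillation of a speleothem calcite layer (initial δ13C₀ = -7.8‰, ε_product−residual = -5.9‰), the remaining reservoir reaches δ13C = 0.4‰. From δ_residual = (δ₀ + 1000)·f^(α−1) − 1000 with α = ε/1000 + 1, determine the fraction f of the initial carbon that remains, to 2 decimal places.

0.25

α − 1 = ε/1000 = -0.0059
(δ_res + 1000)/(δ₀ + 1000) = (0.4 + 1000)/(-7.8 + 1000) = 1000.4/992.2 = 1.008264
f = 1.008264^(1/-0.0059) = exp(ln(1.008264)/-0.0059) = exp(0.00823/-0.0059)
f = exp(-1.3950) = 0.2478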